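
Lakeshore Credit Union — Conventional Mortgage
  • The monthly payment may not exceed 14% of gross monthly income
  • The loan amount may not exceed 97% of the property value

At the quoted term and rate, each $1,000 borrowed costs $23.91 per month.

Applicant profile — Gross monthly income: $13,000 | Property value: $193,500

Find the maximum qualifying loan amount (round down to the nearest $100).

Payment cap: 14% × $13,000 = $1,820/month.
At $23.91 per $1,000, that supports 1,820/23.91 × 1,000 ≈ $76,118 → $76,100.
LTV cap: 97% × $193,500 = $187,695 → $187,600.
Binding constraint: payment-to-income.

$76,100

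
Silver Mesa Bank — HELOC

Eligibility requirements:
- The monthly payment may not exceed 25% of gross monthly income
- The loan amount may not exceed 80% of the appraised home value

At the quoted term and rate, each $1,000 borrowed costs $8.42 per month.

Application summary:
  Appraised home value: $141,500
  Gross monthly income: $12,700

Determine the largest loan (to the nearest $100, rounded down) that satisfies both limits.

$113,200

Payment cap: 25% × $12,700 = $3,175/month.
At $8.42 per $1,000, that supports 3,175/8.42 × 1,000 ≈ $377,078 → $377,000.
LTV cap: 80% × $141,500 = $113,200 → $113,200.
Binding constraint: loan-to-value.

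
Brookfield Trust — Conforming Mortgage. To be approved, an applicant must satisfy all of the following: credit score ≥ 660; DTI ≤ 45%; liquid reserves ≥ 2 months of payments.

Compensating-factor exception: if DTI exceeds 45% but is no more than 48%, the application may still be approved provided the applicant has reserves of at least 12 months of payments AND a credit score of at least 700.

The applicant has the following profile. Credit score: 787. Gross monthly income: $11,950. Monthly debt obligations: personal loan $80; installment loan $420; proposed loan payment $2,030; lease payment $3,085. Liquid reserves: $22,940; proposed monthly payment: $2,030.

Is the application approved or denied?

Credit score 787 ≥ 660 (meets base)
Total debts = (80 + 420 + 2,030 + 3,085) = 5,615. DTI = 5,615/11,950 = 47% > 45% — standard DTI limit exceeded.
Liquid reserves cover 22,940/2,030 = 11.3 months — ≥ 2 required
DTI 47% is within the 45%–48% exception band; checking compensating factors.
Override check — reserves: 11.3 mo (short of 12); score: 787 (ok).
Override conditions not both satisfied; exception does not apply.

Denied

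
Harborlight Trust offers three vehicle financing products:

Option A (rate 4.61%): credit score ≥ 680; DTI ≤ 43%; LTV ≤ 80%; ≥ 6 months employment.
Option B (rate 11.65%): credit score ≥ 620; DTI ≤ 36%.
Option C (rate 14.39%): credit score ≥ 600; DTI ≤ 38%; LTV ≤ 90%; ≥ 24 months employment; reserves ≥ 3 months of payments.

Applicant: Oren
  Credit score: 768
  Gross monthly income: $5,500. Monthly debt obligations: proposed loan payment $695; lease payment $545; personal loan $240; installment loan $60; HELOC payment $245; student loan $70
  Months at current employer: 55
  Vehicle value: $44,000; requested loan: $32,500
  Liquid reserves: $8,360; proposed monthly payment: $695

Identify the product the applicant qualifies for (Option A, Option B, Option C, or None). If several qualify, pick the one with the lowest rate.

Total debts = (695 + 545 + 240 + 60 + 245 + 70) = 1,855; DTI = 1,855/5,500 = 33.7%.
LTV = 32,500/44,000 = 73.9%.
Reserves = 8,360/695 = 12.0 months.
Option A: score 768 ≥ 680; DTI 33.7% ≤ 43%; LTV 73.9% ≤ 80%; employment 55 ≥ 6 mo → qualifies.
Option B: score 768 ≥ 620; DTI 33.7% ≤ 36% → qualifies.
Option C: score 768 ≥ 600; DTI 33.7% ≤ 38%; LTV 73.9% ≤ 90%; employment 55 ≥ 24 mo; reserves 12.0 ≥ 3 mo → qualifies.
Qualifying: Option A, Option B, Option C. Lowest rate is 4.61% → Option A.

Option A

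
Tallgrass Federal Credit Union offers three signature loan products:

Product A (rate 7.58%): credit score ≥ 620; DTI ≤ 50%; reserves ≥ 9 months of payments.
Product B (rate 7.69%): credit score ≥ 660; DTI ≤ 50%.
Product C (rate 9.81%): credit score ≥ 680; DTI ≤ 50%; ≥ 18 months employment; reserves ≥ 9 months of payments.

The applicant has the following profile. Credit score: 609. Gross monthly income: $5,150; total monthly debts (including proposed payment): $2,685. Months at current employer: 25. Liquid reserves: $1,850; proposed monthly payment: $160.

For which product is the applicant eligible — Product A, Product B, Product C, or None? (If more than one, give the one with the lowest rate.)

None

DTI = 2,685/5,150 = 52.1%.
Reserves = 1,850/160 = 11.6 months.
Product A: score 609 < 620; DTI 52.1% > 50%; reserves 11.6 ≥ 9 mo → does not qualify.
Product B: score 609 < 660; DTI 52.1% > 50% → does not qualify.
Product C: score 609 < 680; DTI 52.1% > 50%; employment 25 ≥ 18 mo; reserves 11.6 ≥ 9 mo → does not qualify.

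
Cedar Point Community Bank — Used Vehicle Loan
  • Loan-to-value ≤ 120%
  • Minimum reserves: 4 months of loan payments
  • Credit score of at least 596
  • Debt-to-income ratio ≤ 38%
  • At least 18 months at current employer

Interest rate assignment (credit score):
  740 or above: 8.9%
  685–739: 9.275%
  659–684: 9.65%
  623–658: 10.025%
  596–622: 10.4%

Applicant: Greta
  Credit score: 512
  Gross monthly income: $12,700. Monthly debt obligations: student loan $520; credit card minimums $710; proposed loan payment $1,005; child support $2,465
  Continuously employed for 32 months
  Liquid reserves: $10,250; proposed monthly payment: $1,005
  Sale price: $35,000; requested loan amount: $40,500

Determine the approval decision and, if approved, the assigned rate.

Credit score 512 < 596 (below minimum)
Employment 32 ≥ 18 months
Total monthly debts = (520 + 710 + 1,005 + 2,465) = 4,700. Debt-to-income = 4,700/12,700 = 37% — meets 38% limit
Liquid reserves cover 10,250/1,005 = 10.2 months — ≥ 4 required
LTV: 40,500 ÷ 35,000 = 115.7%, within 120% cap
Not all requirements met → denied.

Denied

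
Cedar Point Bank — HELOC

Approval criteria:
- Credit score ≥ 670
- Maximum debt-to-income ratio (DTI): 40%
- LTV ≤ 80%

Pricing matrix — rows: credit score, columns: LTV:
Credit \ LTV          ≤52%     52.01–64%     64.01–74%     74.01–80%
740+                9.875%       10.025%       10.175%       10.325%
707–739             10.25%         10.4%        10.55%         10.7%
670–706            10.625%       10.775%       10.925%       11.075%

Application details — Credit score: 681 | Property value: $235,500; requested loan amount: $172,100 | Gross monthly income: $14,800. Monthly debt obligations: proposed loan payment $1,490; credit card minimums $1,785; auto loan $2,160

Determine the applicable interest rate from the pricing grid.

10.925%

Credit score 681 ≥ 670; Total monthly debts = (1,490 + 1,785 + 2,160) = 5,435. DTI: 5,435 ÷ 14,800 = 36.7%, within the 40% cap
LTV: 172,100 ÷ 235,500 = 73.1%, within 80% cap
Row: 681 falls in 670–706. Column: 73.1% falls in 64.01–74%. Rate = 10.925%.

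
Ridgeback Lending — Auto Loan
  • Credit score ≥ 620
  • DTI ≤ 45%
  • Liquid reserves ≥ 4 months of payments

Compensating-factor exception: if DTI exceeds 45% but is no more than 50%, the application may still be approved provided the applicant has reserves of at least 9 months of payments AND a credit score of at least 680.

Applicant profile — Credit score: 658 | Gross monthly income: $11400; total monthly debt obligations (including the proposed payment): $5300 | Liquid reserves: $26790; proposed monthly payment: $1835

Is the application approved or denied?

Denied

Credit score 658 ≥ 620 (meets base)
DTI: 5,300 ÷ 11,400 = 46.5%, over the 45% base limit.
Reserves = 26,790/1,835 = 14.6 months ≥ 4
DTI 46.5% is within the 45%–50% exception band; checking compensating factors.
Reserves 14.6 ≥ 9 months; credit score 658 < 680.
Override conditions not both satisfied; exception does not apply.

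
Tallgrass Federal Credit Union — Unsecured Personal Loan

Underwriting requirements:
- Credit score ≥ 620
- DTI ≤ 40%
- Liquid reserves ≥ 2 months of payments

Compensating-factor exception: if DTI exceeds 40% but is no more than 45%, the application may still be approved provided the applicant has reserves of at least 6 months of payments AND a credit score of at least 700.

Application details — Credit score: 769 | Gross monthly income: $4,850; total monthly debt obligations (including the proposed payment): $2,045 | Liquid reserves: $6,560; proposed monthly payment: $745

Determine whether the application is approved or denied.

Credit score 769 ≥ 620 (meets base)
DTI = 2,045/4,850 = 42.2% > 40% — standard DTI limit exceeded.
Reserves: 6,560 ÷ 745 = 8.8 months (meets 2-month minimum)
42.2% falls in the override range (40%–45%), so the compensating-factor test applies.
Override check — reserves: 8.8 mo (ok); score: 769 (ok).
Both compensating conditions met → exception applies.

Approved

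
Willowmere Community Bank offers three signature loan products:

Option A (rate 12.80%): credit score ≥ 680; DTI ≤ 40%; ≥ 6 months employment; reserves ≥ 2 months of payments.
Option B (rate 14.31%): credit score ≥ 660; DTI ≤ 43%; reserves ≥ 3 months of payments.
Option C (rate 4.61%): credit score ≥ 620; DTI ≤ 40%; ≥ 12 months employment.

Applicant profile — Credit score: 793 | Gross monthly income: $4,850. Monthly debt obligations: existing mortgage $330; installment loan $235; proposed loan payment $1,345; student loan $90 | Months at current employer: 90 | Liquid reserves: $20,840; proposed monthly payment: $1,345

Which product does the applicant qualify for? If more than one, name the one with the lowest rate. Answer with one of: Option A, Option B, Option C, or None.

Option B

Total debts = (330 + 235 + 1,345 + 90) = 2,000; DTI = 2,000/4,850 = 41.2%.
Reserves = 20,840/1,345 = 15.5 months.
Option A: score 793 ≥ 680; DTI 41.2% > 40%; employment 90 ≥ 6 mo; reserves 15.5 ≥ 2 mo → does not qualify.
Option B: score 793 ≥ 660; DTI 41.2% ≤ 43%; reserves 15.5 ≥ 3 mo → qualifies.
Option C: score 793 ≥ 620; DTI 41.2% > 40%; employment 90 ≥ 12 mo → does not qualify.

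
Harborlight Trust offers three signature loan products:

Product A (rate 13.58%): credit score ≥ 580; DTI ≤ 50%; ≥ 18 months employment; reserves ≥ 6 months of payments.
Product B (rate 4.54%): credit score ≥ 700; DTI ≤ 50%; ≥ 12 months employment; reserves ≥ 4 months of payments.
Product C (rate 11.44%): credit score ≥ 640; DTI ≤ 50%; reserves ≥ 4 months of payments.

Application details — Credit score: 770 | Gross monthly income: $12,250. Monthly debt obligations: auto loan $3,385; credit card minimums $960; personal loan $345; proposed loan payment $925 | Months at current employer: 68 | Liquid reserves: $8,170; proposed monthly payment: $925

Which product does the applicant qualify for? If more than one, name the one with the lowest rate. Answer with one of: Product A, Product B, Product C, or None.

Total debts = (3,385 + 960 + 345 + 925) = 5,615; DTI = 5,615/12,250 = 45.8%.
Reserves = 8,170/925 = 8.8 months.
Product A: score 770 ≥ 580; DTI 45.8% ≤ 50%; employment 68 ≥ 18 mo; reserves 8.8 ≥ 6 mo → qualifies.
Product B: score 770 ≥ 700; DTI 45.8% ≤ 50%; employment 68 ≥ 12 mo; reserves 8.8 ≥ 4 mo → qualifies.
Product C: score 770 ≥ 640; DTI 45.8% ≤ 50%; reserves 8.8 ≥ 4 mo → qualifies.
Qualifying: Product A, Product B, Product C. Lowest rate is 4.54% → Product B.

Product B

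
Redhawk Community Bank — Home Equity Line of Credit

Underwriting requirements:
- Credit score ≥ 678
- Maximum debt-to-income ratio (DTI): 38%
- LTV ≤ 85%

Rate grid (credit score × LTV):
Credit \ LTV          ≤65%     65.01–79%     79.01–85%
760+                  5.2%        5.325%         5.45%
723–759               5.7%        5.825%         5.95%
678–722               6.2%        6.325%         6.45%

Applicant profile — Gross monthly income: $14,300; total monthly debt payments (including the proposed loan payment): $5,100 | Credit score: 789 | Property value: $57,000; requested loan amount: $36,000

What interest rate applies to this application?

Credit score 789 ≥ 678; DTI = 5,100/14,300 = 35.7% ≤ 38%
LTV = 36,000/57,000 = 63.2% ≤ 85%
Score 789 is in the 760+ band; LTV 63.2% is in the ≤65% band → 5.2%.

5.2%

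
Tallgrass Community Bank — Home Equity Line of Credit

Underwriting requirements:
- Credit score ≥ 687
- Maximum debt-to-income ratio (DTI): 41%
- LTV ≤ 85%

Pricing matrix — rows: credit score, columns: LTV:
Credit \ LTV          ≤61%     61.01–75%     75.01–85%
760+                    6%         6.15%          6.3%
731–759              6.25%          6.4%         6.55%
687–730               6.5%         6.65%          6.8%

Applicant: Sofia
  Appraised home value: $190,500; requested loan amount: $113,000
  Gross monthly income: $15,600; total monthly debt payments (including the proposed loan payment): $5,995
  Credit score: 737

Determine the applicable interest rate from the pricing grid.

Credit score 737 ≥ 687; Debt-to-income = 5,995/15,600 = 38.4% — meets 41% limit
LTV: 113,000 ÷ 190,500 = 59.3%, within 85% cap
Score 737 is in the 731–759 band; LTV 59.3% is in the ≤61% band → 6.25%.

6.25%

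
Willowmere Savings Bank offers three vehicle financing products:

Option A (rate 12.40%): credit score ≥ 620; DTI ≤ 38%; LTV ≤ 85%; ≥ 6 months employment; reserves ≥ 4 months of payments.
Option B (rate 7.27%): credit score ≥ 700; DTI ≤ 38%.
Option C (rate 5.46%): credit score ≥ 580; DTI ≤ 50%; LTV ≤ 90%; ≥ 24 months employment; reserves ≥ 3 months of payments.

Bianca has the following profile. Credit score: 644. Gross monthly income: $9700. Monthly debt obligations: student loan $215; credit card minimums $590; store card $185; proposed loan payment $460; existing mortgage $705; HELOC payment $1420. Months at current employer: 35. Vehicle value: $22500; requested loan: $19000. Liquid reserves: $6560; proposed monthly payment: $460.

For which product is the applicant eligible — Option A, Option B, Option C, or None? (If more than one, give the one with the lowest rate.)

Total debts = (215 + 590 + 185 + 460 + 705 + 1,420) = 3,575; DTI = 3,575/9,700 = 36.9%.
LTV = 19,000/22,500 = 84.4%.
Reserves = 6,560/460 = 14.3 months.
Option A: score 644 ≥ 620; DTI 36.9% ≤ 38%; LTV 84.4% ≤ 85%; employment 35 ≥ 6 mo; reserves 14.3 ≥ 4 mo → qualifies.
Option B: score 644 < 700; DTI 36.9% ≤ 38% → does not qualify.
Option C: score 644 ≥ 580; DTI 36.9% ≤ 50%; LTV 84.4% ≤ 90%; employment 35 ≥ 24 mo; reserves 14.3 ≥ 3 mo → qualifies.
Qualifying: Option A, Option C. Lowest rate is 5.46% → Option C.

Option C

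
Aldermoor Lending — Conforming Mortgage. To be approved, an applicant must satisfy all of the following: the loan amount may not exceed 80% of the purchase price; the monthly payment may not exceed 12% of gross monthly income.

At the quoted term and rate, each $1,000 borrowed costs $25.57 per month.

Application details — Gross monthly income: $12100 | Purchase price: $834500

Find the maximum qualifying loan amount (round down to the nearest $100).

$56,700

Payment cap: 12% × $12,100 = $1,452/month.
At $25.57 per $1,000, that supports 1,452/25.57 × 1,000 ≈ $56,785 → $56,700.
LTV cap: 80% × $834,500 = $667,600 → $667,600.
Binding constraint: payment-to-income.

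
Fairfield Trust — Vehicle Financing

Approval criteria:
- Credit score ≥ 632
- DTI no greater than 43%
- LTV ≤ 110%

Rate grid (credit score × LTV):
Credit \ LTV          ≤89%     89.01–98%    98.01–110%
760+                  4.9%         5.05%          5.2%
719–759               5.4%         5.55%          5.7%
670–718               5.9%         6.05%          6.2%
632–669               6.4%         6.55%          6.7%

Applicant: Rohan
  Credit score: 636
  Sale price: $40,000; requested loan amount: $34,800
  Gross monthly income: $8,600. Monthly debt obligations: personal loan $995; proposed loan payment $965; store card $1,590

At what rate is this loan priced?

6.4%

Credit score 636 ≥ 632; Total monthly debts = (995 + 965 + 1,590) = 3,550. DTI = 3,550/8,600 = 41.3% ≤ 43%
Loan-to-value = 34,800/40,000 = 87% — pass (110% max)
Row: 636 falls in 632–669. Column: 87% falls in ≤89%. Rate = 6.4%.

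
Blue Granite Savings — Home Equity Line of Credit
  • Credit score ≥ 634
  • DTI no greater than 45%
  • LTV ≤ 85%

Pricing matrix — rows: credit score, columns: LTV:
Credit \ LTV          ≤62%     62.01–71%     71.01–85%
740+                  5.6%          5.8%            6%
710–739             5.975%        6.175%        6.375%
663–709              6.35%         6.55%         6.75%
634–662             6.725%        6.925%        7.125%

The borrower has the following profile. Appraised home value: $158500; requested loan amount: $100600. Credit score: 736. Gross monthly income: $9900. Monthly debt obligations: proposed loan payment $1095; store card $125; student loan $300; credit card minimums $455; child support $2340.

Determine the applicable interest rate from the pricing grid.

6.175%

Credit score 736 ≥ 634; Total monthly debts = (1,095 + 125 + 300 + 455 + 2,340) = 4,315. DTI: 4,315 ÷ 9,900 = 43.6%, within the 45% cap
Loan-to-value = 100,600/158,500 = 63.5% — pass (85% max)
Credit 736 → row 710–739; LTV 63.5% → column 62.01–71%. Grid cell → 6.175%.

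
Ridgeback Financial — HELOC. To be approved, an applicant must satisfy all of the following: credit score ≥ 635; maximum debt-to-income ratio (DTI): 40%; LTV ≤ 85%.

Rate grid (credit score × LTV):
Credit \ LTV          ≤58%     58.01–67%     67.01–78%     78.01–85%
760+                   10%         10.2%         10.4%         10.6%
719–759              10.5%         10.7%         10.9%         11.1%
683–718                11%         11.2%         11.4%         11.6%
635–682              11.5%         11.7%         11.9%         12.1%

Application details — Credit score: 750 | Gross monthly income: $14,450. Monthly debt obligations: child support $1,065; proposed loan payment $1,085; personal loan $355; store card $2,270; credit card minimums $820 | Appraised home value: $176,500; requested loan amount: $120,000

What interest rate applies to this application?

10.9%

Credit score 750 ≥ 635; Total monthly debts = (1,065 + 1,085 + 355 + 2,270 + 820) = 5,595. Debt-to-income = 5,595/14,450 = 38.7% — meets 40% limit
LTV: 120,000 ÷ 176,500 = 68%, within 85% cap
Credit 750 → row 719–759; LTV 68% → column 67.01–78%. Grid cell → 10.9%.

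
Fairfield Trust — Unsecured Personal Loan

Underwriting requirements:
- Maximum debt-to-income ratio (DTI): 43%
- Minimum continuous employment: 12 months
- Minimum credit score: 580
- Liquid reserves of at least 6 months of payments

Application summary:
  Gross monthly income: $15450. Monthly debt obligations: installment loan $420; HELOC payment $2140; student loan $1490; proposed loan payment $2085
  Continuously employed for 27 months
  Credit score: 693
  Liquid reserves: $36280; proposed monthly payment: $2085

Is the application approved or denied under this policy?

Total monthly debts = (420 + 2,140 + 1,490 + 2,085) = 6,135. DTI: 6,135 ÷ 15,450 = 39.7%, within the 43% cap
Employment 27 ≥ 12 months
Credit score 693 ≥ 580 (meets)
Reserves: 36,280 ÷ 2,085 = 17.4 months (meets 6-month minimum)
All criteria satisfied.

Approved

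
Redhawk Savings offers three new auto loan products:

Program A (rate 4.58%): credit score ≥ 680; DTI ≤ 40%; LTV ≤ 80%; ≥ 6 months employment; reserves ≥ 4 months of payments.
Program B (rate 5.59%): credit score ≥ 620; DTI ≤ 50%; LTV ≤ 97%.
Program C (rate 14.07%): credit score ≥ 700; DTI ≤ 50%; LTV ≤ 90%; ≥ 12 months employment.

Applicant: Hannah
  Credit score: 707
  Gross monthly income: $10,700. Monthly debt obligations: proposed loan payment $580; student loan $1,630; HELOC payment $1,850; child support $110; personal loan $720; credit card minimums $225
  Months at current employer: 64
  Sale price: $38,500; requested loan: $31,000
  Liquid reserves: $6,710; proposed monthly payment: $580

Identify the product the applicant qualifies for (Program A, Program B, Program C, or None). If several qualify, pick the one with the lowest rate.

Program B

Total debts = (580 + 1,630 + 1,850 + 110 + 720 + 225) = 5,115; DTI = 5,115/10,700 = 47.8%.
LTV = 31,000/38,500 = 80.5%.
Reserves = 6,710/580 = 11.6 months.
Program A: score 707 ≥ 680; DTI 47.8% > 40%; LTV 80.5% > 80%; employment 64 ≥ 6 mo; reserves 11.6 ≥ 4 mo → does not qualify.
Program B: score 707 ≥ 620; DTI 47.8% ≤ 50%; LTV 80.5% ≤ 97% → qualifies.
Program C: score 707 ≥ 700; DTI 47.8% ≤ 50%; LTV 80.5% ≤ 90%; employment 64 ≥ 12 mo → qualifies.
Qualifying: Program B, Program C. Lowest rate is 5.59% → Program B.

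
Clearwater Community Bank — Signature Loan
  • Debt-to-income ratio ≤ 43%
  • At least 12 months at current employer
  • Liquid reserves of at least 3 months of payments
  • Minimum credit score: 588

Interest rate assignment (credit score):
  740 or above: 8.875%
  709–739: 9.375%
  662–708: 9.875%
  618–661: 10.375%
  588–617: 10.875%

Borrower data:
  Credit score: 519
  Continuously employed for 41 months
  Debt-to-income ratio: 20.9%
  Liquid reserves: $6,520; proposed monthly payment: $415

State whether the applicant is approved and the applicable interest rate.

Denied

Credit score 519 < 588 (below minimum)
Liquid reserves cover 6,520/415 = 15.7 months — ≥ 3 required
Debt-to-income 20.9% vs 43% cap — pass
Employment 41 ≥ 12 months
Not all requirements met → denied.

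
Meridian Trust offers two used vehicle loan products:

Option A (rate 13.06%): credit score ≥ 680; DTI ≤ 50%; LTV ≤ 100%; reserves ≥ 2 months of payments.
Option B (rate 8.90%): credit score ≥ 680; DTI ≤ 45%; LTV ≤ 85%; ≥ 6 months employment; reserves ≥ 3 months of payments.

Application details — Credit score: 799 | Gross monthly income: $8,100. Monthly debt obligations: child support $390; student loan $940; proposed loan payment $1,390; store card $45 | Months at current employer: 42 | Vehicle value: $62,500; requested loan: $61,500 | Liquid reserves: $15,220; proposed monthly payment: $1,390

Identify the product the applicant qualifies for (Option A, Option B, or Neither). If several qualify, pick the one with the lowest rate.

Option A

Total debts = (390 + 940 + 1,390 + 45) = 2,765; DTI = 2,765/8,100 = 34.1%.
LTV = 61,500/62,500 = 98.4%.
Reserves = 15,220/1,390 = 10.9 months.
Option A: score 799 ≥ 680; DTI 34.1% ≤ 50%; LTV 98.4% ≤ 100%; reserves 10.9 ≥ 2 mo → qualifies.
Option B: score 799 ≥ 680; DTI 34.1% ≤ 45%; LTV 98.4% > 85%; employment 42 ≥ 6 mo; reserves 10.9 ≥ 3 mo → does not qualify.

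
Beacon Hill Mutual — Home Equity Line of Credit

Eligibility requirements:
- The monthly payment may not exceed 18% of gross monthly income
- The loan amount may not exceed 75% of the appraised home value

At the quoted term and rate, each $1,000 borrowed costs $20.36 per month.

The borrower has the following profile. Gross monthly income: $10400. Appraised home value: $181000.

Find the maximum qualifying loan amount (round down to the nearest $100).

Payment cap: 18% × $10,400 = $1,872/month.
At $20.36 per $1,000, that supports 1,872/20.36 × 1,000 ≈ $91,944 → $91,900.
LTV cap: 75% × $181,000 = $135,750 → $135,700.
Binding constraint: payment-to-income.

$91,900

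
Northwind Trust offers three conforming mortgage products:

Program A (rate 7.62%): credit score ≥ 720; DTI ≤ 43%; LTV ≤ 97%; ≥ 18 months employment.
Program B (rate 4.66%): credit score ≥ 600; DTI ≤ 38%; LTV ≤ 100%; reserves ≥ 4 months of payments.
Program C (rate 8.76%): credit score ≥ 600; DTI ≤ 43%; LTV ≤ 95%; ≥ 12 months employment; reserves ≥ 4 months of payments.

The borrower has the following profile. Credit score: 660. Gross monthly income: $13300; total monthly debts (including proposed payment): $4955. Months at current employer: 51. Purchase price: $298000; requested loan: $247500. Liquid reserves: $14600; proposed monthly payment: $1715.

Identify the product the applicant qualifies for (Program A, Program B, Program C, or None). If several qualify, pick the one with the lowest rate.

DTI = 4,955/13,300 = 37.3%.
LTV = 247,500/298,000 = 83.1%.
Reserves = 14,600/1,715 = 8.5 months.
Program A: score 660 < 720; DTI 37.3% ≤ 43%; LTV 83.1% ≤ 97%; employment 51 ≥ 18 mo → does not qualify.
Program B: score 660 ≥ 600; DTI 37.3% ≤ 38%; LTV 83.1% ≤ 100%; reserves 8.5 ≥ 4 mo → qualifies.
Program C: score 660 ≥ 600; DTI 37.3% ≤ 43%; LTV 83.1% ≤ 95%; employment 51 ≥ 12 mo; reserves 8.5 ≥ 4 mo → qualifies.
Qualifying: Program B, Program C. Lowest rate is 4.66% → Program B.

Program B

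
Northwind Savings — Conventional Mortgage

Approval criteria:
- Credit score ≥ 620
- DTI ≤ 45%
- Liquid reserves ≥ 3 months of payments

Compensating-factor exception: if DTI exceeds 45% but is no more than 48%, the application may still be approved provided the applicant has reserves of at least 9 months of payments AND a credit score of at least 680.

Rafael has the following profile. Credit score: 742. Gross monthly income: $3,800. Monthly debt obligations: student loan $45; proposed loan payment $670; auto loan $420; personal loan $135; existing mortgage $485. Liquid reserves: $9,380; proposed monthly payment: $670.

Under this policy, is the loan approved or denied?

Approved

Credit score 742 ≥ 620 (meets base)
Total debts = (45 + 670 + 420 + 135 + 485) = 1,755. DTI: 1,755 ÷ 3,800 = 46.2%, over the 45% base limit.
Reserves = 9,380/670 = 14.0 months ≥ 3
DTI 46.2% is within the 45%–48% exception band; checking compensating factors.
Reserves 14.0 ≥ 9 months; credit score 742 ≥ 680.
Both override conditions satisfied; DTI exception granted.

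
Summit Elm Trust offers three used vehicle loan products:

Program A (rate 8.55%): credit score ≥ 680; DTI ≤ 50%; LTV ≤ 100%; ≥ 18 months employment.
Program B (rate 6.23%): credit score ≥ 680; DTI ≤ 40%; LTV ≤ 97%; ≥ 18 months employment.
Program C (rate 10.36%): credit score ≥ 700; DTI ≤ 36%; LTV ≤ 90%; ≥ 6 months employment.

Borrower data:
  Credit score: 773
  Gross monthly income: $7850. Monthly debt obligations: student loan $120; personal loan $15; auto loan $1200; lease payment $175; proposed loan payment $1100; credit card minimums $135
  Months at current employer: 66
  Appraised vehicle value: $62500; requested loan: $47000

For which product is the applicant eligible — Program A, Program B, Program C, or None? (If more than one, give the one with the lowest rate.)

Program B

Total debts = (120 + 15 + 1,200 + 175 + 1,100 + 135) = 2,745; DTI = 2,745/7,850 = 35%.
LTV = 47,000/62,500 = 75.2%.
Program A: score 773 ≥ 680; DTI 35% ≤ 50%; LTV 75.2% ≤ 100%; employment 66 ≥ 18 mo → qualifies.
Program B: score 773 ≥ 680; DTI 35% ≤ 40%; LTV 75.2% ≤ 97%; employment 66 ≥ 18 mo → qualifies.
Program C: score 773 ≥ 700; DTI 35% ≤ 36%; LTV 75.2% ≤ 90%; employment 66 ≥ 6 mo → qualifies.
Qualifying: Program A, Program B, Program C. Lowest rate is 6.23% → Program B.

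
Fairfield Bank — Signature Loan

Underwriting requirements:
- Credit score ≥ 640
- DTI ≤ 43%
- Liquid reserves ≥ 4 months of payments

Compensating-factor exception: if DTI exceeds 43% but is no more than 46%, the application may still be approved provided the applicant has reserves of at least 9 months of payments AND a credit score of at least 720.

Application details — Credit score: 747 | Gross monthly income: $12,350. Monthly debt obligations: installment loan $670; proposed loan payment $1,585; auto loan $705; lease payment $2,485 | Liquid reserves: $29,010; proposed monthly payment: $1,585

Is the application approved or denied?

Approved

Credit score 747 ≥ 640 (meets base)
Total debts = (670 + 1,585 + 705 + 2,485) = 5,445. DTI = 5,445/12,350 = 44.1% > 43% — standard DTI limit exceeded.
Liquid reserves cover 29,010/1,585 = 18.3 months — ≥ 4 required
44.1% falls in the override range (43%–46%), so the compensating-factor test applies.
Reserves 18.3 ≥ 9 months; credit score 747 ≥ 720.
Both override conditions satisfied; DTI exception granted.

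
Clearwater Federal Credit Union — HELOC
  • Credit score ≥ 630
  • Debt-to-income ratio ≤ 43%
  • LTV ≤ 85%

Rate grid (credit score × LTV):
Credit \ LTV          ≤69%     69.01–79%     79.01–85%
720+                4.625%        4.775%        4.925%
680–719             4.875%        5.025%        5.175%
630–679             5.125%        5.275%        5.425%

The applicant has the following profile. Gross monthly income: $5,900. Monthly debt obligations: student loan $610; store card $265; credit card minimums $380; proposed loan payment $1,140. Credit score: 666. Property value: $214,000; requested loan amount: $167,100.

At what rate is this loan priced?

5.275%

Credit score 666 ≥ 630; Total monthly debts = (610 + 265 + 380 + 1,140) = 2,395. DTI: 2,395 ÷ 5,900 = 40.6%, within the 43% cap
LTV = 167,100/214,000 = 78.1% ≤ 85%
Score 666 is in the 630–679 band; LTV 78.1% is in the 69.01–79% band → 5.275%.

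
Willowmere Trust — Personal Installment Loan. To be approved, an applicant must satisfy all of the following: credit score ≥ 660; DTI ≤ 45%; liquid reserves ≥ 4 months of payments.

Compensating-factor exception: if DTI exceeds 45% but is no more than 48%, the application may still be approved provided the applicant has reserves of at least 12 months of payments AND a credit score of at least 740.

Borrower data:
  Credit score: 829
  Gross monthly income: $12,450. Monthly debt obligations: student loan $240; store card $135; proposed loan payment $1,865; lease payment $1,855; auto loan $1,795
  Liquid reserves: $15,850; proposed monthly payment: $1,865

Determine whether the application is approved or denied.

Denied

Credit score 829 ≥ 660 (meets base)
Total debts = (240 + 135 + 1,865 + 1,855 + 1,795) = 5,890. DTI: 5,890 ÷ 12,450 = 47.3%, over the 45% base limit.
Reserves = 15,850/1,865 = 8.5 months ≥ 4
47.3% falls in the override range (45%–48%), so the compensating-factor test applies.
Reserves 8.5 < 12 months; credit score 829 ≥ 740.
Compensating-factor requirement not fully met.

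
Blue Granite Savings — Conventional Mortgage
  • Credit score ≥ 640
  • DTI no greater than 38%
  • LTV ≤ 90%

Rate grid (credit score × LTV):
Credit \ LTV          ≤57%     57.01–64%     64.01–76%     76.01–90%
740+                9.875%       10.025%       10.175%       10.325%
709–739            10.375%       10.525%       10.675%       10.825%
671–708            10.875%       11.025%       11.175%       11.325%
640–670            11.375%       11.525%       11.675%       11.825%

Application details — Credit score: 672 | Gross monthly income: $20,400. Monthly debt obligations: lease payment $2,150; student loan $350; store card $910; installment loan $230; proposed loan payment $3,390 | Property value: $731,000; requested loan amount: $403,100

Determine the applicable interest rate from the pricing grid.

10.875%

Credit score 672 ≥ 640; Total monthly debts = (2,150 + 350 + 910 + 230 + 3,390) = 7,030. Debt-to-income = 7,030/20,400 = 34.5% — meets 38% limit
Loan-to-value = 403,100/731,000 = 55.1% — pass (90% max)
Score 672 is in the 671–708 band; LTV 55.1% is in the ≤57% band → 10.875%.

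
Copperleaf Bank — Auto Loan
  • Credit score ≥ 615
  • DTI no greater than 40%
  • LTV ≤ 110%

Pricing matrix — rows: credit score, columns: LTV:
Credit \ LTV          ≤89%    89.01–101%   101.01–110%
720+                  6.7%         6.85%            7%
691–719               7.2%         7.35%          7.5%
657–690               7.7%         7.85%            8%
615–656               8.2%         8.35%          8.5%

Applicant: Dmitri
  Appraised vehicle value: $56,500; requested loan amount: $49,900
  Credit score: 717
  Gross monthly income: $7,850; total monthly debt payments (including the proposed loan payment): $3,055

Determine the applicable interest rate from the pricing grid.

Credit score 717 ≥ 615; Debt-to-income = 3,055/7,850 = 38.9% — meets 40% limit
LTV = 49,900/56,500 = 88.3% ≤ 110%
Row: 717 falls in 691–719. Column: 88.3% falls in ≤89%. Rate = 7.2%.

7.2%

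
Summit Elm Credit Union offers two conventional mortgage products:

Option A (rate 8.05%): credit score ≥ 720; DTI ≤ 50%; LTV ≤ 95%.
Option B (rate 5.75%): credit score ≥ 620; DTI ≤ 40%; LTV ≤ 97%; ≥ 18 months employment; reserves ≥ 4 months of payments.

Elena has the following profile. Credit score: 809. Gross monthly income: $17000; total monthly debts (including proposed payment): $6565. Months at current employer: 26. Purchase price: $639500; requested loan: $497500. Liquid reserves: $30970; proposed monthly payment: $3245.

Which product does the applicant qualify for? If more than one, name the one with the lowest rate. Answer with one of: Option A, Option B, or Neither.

Option B

DTI = 6,565/17,000 = 38.6%.
LTV = 497,500/639,500 = 77.8%.
Reserves = 30,970/3,245 = 9.5 months.
Option A: score 809 ≥ 720; DTI 38.6% ≤ 50%; LTV 77.8% ≤ 95% → qualifies.
Option B: score 809 ≥ 620; DTI 38.6% ≤ 40%; LTV 77.8% ≤ 97%; employment 26 ≥ 18 mo; reserves 9.5 ≥ 4 mo → qualifies.
Qualifying: Option A, Option B. Lowest rate is 5.75% → Option B.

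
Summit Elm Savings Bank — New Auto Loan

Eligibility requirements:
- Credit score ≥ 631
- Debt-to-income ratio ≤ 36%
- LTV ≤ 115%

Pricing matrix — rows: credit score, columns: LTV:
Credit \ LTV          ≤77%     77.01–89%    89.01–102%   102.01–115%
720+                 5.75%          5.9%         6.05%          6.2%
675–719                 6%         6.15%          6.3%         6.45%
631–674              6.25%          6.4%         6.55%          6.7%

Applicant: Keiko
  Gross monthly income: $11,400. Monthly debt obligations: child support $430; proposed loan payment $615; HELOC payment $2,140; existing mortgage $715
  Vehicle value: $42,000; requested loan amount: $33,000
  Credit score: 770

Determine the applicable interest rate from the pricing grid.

5.9%

Credit score 770 ≥ 631; Total monthly debts = (430 + 615 + 2,140 + 715) = 3,900. DTI = 3,900/11,400 = 34.2% ≤ 36%
LTV = 33,000/42,000 = 78.6% ≤ 115%
Credit 770 → row 720+; LTV 78.6% → column 77.01–89%. Grid cell → 5.9%.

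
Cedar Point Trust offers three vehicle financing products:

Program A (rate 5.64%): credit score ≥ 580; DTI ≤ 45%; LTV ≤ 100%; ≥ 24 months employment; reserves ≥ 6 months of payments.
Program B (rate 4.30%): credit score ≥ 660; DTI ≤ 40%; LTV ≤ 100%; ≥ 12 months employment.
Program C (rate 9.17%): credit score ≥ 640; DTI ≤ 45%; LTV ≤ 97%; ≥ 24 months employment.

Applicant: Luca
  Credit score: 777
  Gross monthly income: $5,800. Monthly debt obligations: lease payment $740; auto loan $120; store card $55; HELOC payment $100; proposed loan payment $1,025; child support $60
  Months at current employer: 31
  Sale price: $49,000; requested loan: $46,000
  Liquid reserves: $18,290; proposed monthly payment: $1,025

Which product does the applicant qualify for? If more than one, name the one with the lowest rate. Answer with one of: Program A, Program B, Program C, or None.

Total debts = (740 + 120 + 55 + 100 + 1,025 + 60) = 2,100; DTI = 2,100/5,800 = 36.2%.
LTV = 46,000/49,000 = 93.9%.
Reserves = 18,290/1,025 = 17.8 months.
Program A: score 777 ≥ 580; DTI 36.2% ≤ 45%; LTV 93.9% ≤ 100%; employment 31 ≥ 24 mo; reserves 17.8 ≥ 6 mo → qualifies.
Program B: score 777 ≥ 660; DTI 36.2% ≤ 40%; LTV 93.9% ≤ 100%; employment 31 ≥ 12 mo → qualifies.
Program C: score 777 ≥ 640; DTI 36.2% ≤ 45%; LTV 93.9% ≤ 97%; employment 31 ≥ 24 mo → qualifies.
Qualifying: Program A, Program B, Program C. Lowest rate is 4.30% → Program B.

Program B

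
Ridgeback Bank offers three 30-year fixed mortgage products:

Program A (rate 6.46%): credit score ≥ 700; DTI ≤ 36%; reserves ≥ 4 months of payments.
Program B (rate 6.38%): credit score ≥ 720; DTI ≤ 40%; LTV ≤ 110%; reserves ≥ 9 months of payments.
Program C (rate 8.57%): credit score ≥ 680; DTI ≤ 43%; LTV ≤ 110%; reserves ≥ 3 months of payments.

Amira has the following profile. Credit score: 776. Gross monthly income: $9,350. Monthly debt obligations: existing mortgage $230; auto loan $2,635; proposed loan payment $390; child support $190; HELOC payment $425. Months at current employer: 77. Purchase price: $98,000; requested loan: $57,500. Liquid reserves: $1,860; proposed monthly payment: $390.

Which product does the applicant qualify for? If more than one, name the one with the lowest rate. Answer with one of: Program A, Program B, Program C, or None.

Total debts = (230 + 2,635 + 390 + 190 + 425) = 3,870; DTI = 3,870/9,350 = 41.4%.
LTV = 57,500/98,000 = 58.7%.
Reserves = 1,860/390 = 4.8 months.
Program A: score 776 ≥ 700; DTI 41.4% > 36%; reserves 4.8 ≥ 4 mo → does not qualify.
Program B: score 776 ≥ 720; DTI 41.4% > 40%; LTV 58.7% ≤ 110%; reserves 4.8 < 9 mo → does not qualify.
Program C: score 776 ≥ 680; DTI 41.4% ≤ 43%; LTV 58.7% ≤ 110%; reserves 4.8 ≥ 3 mo → qualifies.

Program C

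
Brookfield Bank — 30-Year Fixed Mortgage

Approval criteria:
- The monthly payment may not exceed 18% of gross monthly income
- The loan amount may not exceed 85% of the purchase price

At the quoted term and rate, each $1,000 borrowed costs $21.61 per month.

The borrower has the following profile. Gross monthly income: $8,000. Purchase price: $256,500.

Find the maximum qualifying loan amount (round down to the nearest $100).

$66,600

Payment cap: 18% × $8,000 = $1,440/month.
At $21.61 per $1,000, that supports 1,440/21.61 × 1,000 ≈ $66,635 → $66,600.
LTV cap: 85% × $256,500 = $218,025 → $218,000.
Binding constraint: payment-to-income.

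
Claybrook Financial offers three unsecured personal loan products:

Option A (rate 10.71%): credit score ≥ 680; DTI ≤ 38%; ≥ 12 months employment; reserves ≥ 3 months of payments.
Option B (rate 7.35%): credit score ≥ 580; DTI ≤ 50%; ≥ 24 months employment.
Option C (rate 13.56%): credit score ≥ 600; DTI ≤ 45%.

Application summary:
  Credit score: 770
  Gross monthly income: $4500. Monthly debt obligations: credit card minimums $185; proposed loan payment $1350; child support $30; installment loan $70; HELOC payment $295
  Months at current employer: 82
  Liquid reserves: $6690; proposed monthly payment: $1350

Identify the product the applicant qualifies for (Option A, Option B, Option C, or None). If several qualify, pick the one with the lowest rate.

Option B

Total debts = (185 + 1,350 + 30 + 70 + 295) = 1,930; DTI = 1,930/4,500 = 42.9%.
Reserves = 6,690/1,350 = 5.0 months.
Option A: score 770 ≥ 680; DTI 42.9% > 38%; employment 82 ≥ 12 mo; reserves 5.0 ≥ 3 mo → does not qualify.
Option B: score 770 ≥ 580; DTI 42.9% ≤ 50%; employment 82 ≥ 24 mo → qualifies.
Option C: score 770 ≥ 600; DTI 42.9% ≤ 45% → qualifies.
Qualifying: Option B, Option C. Lowest rate is 7.35% → Option B.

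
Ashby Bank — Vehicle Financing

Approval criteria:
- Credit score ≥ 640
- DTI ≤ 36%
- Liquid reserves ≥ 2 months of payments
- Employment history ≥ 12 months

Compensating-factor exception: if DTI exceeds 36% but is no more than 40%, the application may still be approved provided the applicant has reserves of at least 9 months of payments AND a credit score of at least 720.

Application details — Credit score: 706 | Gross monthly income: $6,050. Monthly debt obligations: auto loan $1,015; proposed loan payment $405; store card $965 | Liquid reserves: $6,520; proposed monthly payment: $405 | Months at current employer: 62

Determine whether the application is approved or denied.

Credit score 706 ≥ 640 (meets base)
Total debts = (1,015 + 405 + 965) = 2,385. DTI: 2,385 ÷ 6,050 = 39.4%, over the 36% base limit.
Liquid reserves cover 6,520/405 = 16.1 months — ≥ 2 required
Employment 62 ≥ 12 months
39.4% falls in the override range (36%–40%), so the compensating-factor test applies.
Reserves 16.1 ≥ 9 months; credit score 706 < 720.
Compensating-factor requirement not fully met.

Denied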